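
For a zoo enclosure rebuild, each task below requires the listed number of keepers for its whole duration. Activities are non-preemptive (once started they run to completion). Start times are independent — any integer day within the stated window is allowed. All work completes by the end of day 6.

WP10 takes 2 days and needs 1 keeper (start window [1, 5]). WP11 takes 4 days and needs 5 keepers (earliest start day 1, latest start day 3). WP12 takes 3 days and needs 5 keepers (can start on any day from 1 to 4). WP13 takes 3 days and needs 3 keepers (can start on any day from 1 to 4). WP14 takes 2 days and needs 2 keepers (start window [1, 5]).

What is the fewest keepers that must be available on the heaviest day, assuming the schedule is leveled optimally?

Early-start (WP10@1, WP11@1, WP12@1, WP13@1, WP14@1) gives peak 16: d1:16  d2:16  d3:13  d4:5  d5:0  d6:0.
Shift WP12→4, WP14→5.
Schedule WP10@1, WP11@1, WP12@4, WP13@1, WP14@5: d1:9  d2:9  d3:8  d4:10  d5:7  d6:7 — peak 10.

10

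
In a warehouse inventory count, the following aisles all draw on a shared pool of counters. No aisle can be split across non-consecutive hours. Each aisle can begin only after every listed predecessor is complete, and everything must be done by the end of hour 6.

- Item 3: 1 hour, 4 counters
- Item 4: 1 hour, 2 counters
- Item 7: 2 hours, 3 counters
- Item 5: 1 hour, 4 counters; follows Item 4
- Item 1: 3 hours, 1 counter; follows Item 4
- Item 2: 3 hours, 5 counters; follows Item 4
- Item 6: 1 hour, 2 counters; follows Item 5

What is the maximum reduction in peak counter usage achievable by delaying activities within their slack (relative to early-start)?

Early-start peak: h1:9  h2:13  h3:8  h4:6  h5:0  h6:0 ⇒ 13.
Leveled (Item 3@1, Item 4@1, Item 7@2, Item 5@2, Item 1@3, Item 2@4, Item 6@3): h1:6  h2:7  h3:6  h4:6  h5:6  h6:5 ⇒ 7.
Reduction 13 − 7 = 6.

6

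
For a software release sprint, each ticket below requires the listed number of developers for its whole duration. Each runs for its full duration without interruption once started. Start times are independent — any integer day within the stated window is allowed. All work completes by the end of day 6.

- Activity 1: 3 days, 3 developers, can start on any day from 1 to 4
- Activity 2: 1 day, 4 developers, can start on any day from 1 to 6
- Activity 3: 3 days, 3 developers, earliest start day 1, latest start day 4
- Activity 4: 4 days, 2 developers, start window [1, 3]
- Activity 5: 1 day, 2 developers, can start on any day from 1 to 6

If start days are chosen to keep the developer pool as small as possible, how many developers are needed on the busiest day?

Early-start (Activity 1@1, Activity 2@1, Activity 3@1, Activity 4@1, Activity 5@1) gives peak 14: d1:14  d2:8  d3:8  d4:2  d5:0  d6:0.
Shift Activity 3→4, Activity 4→2, Activity 5→2.
Schedule Activity 1@1, Activity 2@1, Activity 3@4, Activity 4@2, Activity 5@2: d1:7  d2:7  d3:5  d4:5  d5:5  d6:3 — peak 7.

7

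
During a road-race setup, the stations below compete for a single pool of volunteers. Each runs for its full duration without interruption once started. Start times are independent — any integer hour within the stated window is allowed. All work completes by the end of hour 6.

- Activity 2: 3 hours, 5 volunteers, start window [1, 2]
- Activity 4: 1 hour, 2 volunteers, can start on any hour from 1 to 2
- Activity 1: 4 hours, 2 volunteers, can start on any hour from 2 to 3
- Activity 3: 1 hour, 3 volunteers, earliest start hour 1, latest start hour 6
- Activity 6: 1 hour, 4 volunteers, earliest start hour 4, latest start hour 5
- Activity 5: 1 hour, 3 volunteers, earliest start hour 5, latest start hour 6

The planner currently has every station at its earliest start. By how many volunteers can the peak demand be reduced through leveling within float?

Early-start peak: h1:10  h2:7  h3:7  h4:6  h5:5  h6:0 ⇒ 10.
Leveled (Activity 2@1, Activity 4@1, Activity 1@2, Activity 3@4, Activity 6@5, Activity 5@6): h1:7  h2:7  h3:7  h4:5  h5:6  h6:3 ⇒ 7.
Reduction 10 − 7 = 3.

3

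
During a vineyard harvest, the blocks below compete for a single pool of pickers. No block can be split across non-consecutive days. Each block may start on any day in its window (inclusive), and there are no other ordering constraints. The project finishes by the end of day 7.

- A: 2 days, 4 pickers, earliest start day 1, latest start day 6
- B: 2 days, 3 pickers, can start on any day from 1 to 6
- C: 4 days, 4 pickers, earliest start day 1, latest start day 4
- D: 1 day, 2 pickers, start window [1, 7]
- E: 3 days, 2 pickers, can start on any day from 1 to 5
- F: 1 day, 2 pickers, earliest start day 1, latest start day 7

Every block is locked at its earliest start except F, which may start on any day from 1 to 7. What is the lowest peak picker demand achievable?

15

F@1: d1:17  d2:13  d3:6  d4:4  d5:0  d6:0  d7:0 → peak 17
F@2: d1:15  d2:15  d3:6  d4:4  d5:0  d6:0  d7:0 → peak 15
F@3: d1:15  d2:13  d3:8  d4:4  d5:0  d6:0  d7:0 → peak 15
F@4: d1:15  d2:13  d3:6  d4:6  d5:0  d6:0  d7:0 → peak 15
F@5: d1:15  d2:13  d3:6  d4:4  d5:2  d6:0  d7:0 → peak 15
F@6: d1:15  d2:13  d3:6  d4:4  d5:0  d6:2  d7:0 → peak 15
F@7: d1:15  d2:13  d3:6  d4:4  d5:0  d6:0  d7:2 → peak 15
Best is F@2, peak 15.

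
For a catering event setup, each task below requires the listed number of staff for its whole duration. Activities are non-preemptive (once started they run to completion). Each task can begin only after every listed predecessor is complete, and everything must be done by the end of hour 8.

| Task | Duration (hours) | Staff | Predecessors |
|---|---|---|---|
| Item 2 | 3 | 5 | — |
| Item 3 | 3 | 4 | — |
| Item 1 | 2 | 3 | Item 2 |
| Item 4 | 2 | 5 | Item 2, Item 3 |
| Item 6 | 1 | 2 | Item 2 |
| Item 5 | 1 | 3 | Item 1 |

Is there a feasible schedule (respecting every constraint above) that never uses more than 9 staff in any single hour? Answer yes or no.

Schedule Item 2@1, Item 3@4, Item 1@4, Item 4@7, Item 6@7, Item 5@6: h1:5  h2:5  h3:5  h4:7  h5:7  h6:7  h7:7  h8:5 — peak 7 ≤ 9.

yes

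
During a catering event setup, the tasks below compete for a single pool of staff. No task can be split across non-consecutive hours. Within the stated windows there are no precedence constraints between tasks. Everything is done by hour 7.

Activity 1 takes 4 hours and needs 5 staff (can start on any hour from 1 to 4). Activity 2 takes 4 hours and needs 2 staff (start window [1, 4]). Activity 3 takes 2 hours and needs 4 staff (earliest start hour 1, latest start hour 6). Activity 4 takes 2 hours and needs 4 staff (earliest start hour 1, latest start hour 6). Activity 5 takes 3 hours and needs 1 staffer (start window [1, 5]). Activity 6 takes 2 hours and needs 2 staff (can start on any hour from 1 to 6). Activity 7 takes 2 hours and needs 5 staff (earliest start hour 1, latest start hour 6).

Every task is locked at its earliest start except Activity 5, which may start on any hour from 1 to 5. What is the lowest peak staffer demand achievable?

22

Activity 5@1: h1:23  h2:23  h3:8  h4:7  h5:0  h6:0  h7:0 → peak 23
Activity 5@2: h1:22  h2:23  h3:8  h4:8  h5:0  h6:0  h7:0 → peak 23
Activity 5@3: h1:22  h2:22  h3:8  h4:8  h5:1  h6:0  h7:0 → peak 22
Activity 5@4: h1:22  h2:22  h3:7  h4:8  h5:1  h6:1  h7:0 → peak 22
Activity 5@5: h1:22  h2:22  h3:7  h4:7  h5:1  h6:1  h7:1 → peak 22
Best is Activity 5@3, peak 22.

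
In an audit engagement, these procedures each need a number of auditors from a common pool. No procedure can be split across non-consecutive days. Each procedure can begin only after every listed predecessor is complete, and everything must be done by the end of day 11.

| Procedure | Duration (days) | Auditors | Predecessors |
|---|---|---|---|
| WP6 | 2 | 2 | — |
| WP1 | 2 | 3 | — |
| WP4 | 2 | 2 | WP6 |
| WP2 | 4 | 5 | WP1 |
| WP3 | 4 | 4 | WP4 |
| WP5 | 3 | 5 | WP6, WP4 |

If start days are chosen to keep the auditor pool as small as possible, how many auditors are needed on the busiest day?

9

Early-start (WP6@1, WP1@1, WP4@3, WP2@3, WP3@5, WP5@5) gives peak 14: d1:5  d2:5  d3:7  d4:7  d5:14  d6:14  d7:9  d8:4  d9:0  d10:0  d11:0.
Shift WP5→7.
Schedule WP6@1, WP1@1, WP4@3, WP2@3, WP3@5, WP5@7: d1:5  d2:5  d3:7  d4:7  d5:9  d6:9  d7:9  d8:9  d9:5  d10:0  d11:0 — peak 9.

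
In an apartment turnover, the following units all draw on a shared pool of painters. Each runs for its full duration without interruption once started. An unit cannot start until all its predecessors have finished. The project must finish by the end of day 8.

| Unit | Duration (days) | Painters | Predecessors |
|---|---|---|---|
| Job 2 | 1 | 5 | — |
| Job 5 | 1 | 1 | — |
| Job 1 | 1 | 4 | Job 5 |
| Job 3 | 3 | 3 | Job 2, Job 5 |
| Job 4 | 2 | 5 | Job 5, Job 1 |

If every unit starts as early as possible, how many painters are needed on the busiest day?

8

Early-start schedule: Job 2@1, Job 5@1, Job 1@2, Job 3@2, Job 4@3.
Load per day: day 1: 6, day 2: 7, day 3: 8, day 4: 8, day 5: 0, day 6: 0, day 7: 0, day 8: 0.
Peak is 8.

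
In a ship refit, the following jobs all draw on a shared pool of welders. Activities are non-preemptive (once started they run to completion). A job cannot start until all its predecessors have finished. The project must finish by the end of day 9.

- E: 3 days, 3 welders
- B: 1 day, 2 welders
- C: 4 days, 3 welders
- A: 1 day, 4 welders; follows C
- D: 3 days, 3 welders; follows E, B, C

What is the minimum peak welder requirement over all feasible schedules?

6

Early-start (E@1, B@1, C@1, A@5, D@5) gives peak 8: d1:8  d2:6  d3:6  d4:3  d5:7  d6:3  d7:3  d8:0  d9:0.
Shift C→2, A→6, D→7.
Schedule E@1, B@1, C@2, A@6, D@7: d1:5  d2:6  d3:6  d4:3  d5:3  d6:4  d7:3  d8:3  d9:3 — peak 6.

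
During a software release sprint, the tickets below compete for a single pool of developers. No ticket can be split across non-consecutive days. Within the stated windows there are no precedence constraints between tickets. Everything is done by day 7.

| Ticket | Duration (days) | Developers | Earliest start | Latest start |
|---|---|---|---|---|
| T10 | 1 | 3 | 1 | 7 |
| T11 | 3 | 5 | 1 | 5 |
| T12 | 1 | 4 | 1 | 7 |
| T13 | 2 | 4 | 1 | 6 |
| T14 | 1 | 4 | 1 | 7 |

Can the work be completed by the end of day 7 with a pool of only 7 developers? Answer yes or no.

yes

Schedule T10@1, T11@2, T12@1, T13@5, T14@7: d1:7  d2:5  d3:5  d4:5  d5:4  d6:4  d7:4 — peak 7 ≤ 7.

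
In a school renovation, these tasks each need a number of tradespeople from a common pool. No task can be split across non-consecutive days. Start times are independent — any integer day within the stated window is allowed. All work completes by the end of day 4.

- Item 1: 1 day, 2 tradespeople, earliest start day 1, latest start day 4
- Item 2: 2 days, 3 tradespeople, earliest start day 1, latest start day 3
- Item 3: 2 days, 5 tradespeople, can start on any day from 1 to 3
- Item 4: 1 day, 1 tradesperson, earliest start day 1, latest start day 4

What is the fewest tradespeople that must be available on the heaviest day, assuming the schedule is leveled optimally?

Early-start (Item 1@1, Item 2@1, Item 3@1, Item 4@1) gives peak 11: d1:11  d2:8  d3:0  d4:0.
Shift Item 3→3, Item 4→2.
Schedule Item 1@1, Item 2@1, Item 3@3, Item 4@2: d1:5  d2:4  d3:5  d4:5 — peak 5.
Total tradesperson-days = 19 over 4 days ⇒ peak ≥ ⌈19/4⌉ = 5, so 5 is optimal.

5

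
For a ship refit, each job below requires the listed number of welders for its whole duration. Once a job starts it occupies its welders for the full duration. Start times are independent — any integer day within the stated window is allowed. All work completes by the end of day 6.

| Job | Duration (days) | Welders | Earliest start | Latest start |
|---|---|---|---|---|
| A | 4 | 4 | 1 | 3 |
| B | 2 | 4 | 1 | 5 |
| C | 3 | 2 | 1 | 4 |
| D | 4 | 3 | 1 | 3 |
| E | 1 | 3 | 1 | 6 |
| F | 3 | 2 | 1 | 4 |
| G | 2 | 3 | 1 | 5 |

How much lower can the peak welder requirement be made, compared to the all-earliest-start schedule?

10

Early-start peak: d1:21  d2:18  d3:11  d4:7  d5:0  d6:0 ⇒ 21.
Leveled (A@1, B@1, C@1, D@3, E@5, F@3, G@5): d1:10  d2:10  d3:11  d4:9  d5:11  d6:6 ⇒ 11.
Reduction 21 − 11 = 10.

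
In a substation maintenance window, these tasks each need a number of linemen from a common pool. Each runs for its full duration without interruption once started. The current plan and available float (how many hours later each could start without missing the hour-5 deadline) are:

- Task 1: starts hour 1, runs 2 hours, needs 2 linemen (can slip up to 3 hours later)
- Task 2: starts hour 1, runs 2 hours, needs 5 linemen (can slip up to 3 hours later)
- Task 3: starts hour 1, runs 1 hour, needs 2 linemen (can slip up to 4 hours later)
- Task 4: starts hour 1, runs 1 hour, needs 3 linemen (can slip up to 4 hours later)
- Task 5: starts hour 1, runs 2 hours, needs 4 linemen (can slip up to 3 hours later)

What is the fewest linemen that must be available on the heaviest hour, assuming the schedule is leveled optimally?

6

Early-start (Task 1@1, Task 2@1, Task 3@1, Task 4@1, Task 5@1) gives peak 16: h1:16  h2:11  h3:0  h4:0  h5:0.
Shift Task 2→3, Task 3→5, Task 4→5.
Schedule Task 1@1, Task 2@3, Task 3@5, Task 4@5, Task 5@1: h1:6  h2:6  h3:5  h4:5  h5:5 — peak 6.
Total lineman-hours = 27 over 5 hours ⇒ peak ≥ ⌈27/5⌉ = 6, so 6 is optimal.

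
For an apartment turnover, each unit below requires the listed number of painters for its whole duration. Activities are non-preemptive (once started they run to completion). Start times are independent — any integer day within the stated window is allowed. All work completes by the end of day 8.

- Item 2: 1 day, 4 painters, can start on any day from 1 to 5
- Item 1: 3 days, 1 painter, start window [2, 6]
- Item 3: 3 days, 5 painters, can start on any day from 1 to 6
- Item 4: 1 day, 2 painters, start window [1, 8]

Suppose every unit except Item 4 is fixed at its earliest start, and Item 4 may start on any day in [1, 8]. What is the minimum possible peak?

9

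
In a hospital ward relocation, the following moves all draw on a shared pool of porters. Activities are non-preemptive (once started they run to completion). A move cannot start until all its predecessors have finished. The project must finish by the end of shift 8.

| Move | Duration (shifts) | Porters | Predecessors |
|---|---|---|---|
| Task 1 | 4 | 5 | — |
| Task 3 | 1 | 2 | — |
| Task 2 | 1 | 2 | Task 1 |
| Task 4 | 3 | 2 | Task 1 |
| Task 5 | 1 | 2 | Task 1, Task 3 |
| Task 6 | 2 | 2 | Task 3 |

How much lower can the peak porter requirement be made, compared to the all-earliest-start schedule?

2

Early-start peak: s1:7  s2:7  s3:7  s4:5  s5:6  s6:2  s7:2  s8:0 ⇒ 7.
Leveled (Task 1@1, Task 3@5, Task 2@5, Task 4@6, Task 5@6, Task 6@7): s1:5  s2:5  s3:5  s4:5  s5:4  s6:4  s7:4  s8:4 ⇒ 5.
Reduction 7 − 5 = 2.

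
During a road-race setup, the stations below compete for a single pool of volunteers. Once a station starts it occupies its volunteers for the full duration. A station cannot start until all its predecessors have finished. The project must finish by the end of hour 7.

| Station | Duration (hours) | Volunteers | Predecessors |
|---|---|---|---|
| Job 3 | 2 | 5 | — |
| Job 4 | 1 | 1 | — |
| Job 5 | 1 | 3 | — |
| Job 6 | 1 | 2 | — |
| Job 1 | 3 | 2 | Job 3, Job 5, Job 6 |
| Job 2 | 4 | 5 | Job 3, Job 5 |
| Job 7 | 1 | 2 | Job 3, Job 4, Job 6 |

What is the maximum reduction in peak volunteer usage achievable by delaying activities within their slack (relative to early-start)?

Early-start peak: h1:11  h2:5  h3:9  h4:7  h5:7  h6:5  h7:0 ⇒ 11.
Leveled (Job 3@1, Job 4@1, Job 5@3, Job 6@2, Job 1@4, Job 2@4, Job 7@3): h1:6  h2:7  h3:5  h4:7  h5:7  h6:7  h7:5 ⇒ 7.
Reduction 11 − 7 = 4.

4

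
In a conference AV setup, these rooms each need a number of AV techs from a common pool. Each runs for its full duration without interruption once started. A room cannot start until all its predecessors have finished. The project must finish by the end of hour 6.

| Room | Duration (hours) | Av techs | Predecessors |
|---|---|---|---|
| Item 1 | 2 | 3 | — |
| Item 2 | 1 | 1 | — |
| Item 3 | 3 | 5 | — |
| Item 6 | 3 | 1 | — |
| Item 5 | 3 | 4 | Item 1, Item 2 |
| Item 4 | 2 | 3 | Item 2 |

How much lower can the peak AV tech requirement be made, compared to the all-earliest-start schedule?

Early-start peak: h1:10  h2:12  h3:13  h4:4  h5:4  h6:0 ⇒ 13.
Leveled (Item 1@1, Item 2@3, Item 3@1, Item 6@3, Item 5@4, Item 4@4): h1:8  h2:8  h3:7  h4:8  h5:8  h6:4 ⇒ 8.
Reduction 13 − 8 = 5.

5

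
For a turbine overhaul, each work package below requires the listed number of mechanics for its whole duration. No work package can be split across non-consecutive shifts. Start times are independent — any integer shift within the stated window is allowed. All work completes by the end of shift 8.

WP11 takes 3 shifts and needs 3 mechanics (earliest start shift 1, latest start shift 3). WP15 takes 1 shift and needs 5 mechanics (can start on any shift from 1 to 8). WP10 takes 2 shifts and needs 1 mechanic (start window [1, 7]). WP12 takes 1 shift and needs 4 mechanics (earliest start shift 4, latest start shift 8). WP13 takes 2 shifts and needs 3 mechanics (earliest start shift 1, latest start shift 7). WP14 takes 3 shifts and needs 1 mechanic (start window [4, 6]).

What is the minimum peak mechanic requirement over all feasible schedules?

Early-start (WP11@1, WP15@1, WP10@1, WP12@4, WP13@1, WP14@4) gives peak 12: s1:12  s2:7  s3:3  s4:5  s5:1  s6:1  s7:0  s8:0.
Shift WP15→4, WP12→5, WP13→6, WP14→5.
Schedule WP11@1, WP15@4, WP10@1, WP12@5, WP13@6, WP14@5: s1:4  s2:4  s3:3  s4:5  s5:5  s6:4  s7:4  s8:0 — peak 5.

5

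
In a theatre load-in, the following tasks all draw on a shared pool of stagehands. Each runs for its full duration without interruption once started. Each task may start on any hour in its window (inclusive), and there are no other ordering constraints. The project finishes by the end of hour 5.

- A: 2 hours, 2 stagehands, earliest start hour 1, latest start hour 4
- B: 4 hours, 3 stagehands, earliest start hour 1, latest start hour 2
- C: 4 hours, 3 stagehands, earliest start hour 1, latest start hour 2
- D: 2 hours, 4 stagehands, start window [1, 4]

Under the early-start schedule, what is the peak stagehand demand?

Early-start schedule: A@1, B@1, C@1, D@1.
Load per hour: hour 1: 12, hour 2: 12, hour 3: 6, hour 4: 6, hour 5: 0.
Peak is 12.

12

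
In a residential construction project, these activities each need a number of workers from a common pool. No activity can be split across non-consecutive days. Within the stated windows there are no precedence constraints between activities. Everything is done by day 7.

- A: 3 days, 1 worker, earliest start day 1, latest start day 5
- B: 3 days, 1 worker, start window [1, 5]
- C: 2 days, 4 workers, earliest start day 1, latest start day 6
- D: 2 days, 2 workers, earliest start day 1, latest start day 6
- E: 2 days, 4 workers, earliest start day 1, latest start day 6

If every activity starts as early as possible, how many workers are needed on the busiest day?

Early-start schedule: A@1, B@1, C@1, D@1, E@1.
Load per day: day 1: 12, day 2: 12, day 3: 2, day 4: 0, day 5: 0, day 6: 0, day 7: 0.
Peak is 12.

12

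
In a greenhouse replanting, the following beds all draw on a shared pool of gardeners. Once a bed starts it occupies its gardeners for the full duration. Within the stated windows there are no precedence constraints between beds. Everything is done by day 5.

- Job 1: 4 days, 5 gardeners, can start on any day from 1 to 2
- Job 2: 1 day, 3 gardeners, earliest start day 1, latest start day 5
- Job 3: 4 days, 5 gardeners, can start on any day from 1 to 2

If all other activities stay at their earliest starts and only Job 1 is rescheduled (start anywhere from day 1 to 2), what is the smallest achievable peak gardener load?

10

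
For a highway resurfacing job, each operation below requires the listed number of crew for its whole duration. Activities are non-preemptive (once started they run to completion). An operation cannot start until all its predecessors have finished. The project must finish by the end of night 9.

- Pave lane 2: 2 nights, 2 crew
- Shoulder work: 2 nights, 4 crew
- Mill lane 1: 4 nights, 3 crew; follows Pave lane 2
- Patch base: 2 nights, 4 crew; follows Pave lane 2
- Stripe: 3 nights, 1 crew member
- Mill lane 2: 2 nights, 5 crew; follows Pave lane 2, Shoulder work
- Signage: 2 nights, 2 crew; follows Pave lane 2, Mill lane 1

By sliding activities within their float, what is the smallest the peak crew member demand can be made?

Early-start (Pave lane 2@1, Shoulder work@1, Mill lane 1@3, Patch base@3, Stripe@1, Mill lane 2@3, Signage@7) gives peak 13: n1:7  n2:7  n3:13  n4:12  n5:3  n6:3  n7:2  n8:2  n9:0.
Shift Stripe→5, Mill lane 2→7, Signage→8.
Schedule Pave lane 2@1, Shoulder work@1, Mill lane 1@3, Patch base@3, Stripe@5, Mill lane 2@7, Signage@8: n1:6  n2:6  n3:7  n4:7  n5:4  n6:4  n7:6  n8:7  n9:2 — peak 7.

7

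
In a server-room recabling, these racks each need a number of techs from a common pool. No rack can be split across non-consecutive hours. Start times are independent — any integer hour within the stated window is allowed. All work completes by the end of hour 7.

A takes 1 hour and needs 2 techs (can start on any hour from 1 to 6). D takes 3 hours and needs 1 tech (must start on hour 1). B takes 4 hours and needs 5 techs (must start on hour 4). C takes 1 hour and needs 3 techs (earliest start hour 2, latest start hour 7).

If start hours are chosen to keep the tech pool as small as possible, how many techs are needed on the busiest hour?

5

Schedule A@1, D@1, B@4, C@2: h1:3  h2:4  h3:1  h4:5  h5:5  h6:5  h7:5 — peak 5.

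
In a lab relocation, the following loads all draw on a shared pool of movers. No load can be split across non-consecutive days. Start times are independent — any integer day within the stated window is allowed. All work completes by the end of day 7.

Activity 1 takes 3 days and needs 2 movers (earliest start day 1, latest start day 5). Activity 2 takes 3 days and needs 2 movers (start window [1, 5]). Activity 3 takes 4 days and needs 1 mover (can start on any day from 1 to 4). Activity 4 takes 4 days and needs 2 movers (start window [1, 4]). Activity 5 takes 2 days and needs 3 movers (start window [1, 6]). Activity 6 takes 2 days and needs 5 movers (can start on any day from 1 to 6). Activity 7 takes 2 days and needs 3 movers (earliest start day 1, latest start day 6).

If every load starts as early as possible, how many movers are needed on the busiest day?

Early-start schedule: Activity 1@1, Activity 2@1, Activity 3@1, Activity 4@1, Activity 5@1, Activity 6@1, Activity 7@1.
Load per day: day 1: 18, day 2: 18, day 3: 7, day 4: 3, day 5: 0, day 6: 0, day 7: 0.
Peak is 18.

18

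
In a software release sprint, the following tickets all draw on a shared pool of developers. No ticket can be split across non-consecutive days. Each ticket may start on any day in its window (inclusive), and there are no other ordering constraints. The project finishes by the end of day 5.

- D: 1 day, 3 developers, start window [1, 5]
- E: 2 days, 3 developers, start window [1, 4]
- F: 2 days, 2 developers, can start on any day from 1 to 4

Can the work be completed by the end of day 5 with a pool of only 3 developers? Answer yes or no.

yes

Schedule D@1, E@2, F@4: d1:3  d2:3  d3:3  d4:2  d5:2 — peak 3 ≤ 3.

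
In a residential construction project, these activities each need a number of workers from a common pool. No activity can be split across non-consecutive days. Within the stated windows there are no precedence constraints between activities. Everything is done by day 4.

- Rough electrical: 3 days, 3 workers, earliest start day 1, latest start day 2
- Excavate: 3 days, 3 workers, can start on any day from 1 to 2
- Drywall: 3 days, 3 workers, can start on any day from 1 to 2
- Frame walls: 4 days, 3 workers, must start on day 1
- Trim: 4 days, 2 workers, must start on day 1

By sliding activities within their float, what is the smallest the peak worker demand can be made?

14

Schedule Rough electrical@1, Excavate@1, Drywall@1, Frame walls@1, Trim@1: d1:14  d2:14  d3:14  d4:5 — peak 14.
No arrangement of the 8 feasible schedules does better.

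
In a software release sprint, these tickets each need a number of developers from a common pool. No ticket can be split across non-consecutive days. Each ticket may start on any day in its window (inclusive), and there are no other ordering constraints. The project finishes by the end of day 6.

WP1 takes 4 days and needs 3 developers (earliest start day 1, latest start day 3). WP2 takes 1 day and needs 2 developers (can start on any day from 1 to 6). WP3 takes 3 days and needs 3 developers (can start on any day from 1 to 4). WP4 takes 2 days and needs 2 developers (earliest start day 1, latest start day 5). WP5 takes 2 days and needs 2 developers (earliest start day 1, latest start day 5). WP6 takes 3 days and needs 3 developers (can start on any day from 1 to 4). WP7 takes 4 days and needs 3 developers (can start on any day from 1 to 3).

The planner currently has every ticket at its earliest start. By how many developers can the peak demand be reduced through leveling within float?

9

Early-start peak: d1:18  d2:16  d3:12  d4:6  d5:0  d6:0 ⇒ 18.
Leveled (WP1@1, WP2@5, WP3@1, WP4@5, WP5@5, WP6@4, WP7@1): d1:9  d2:9  d3:9  d4:9  d5:9  d6:7 ⇒ 9.
Reduction 18 − 9 = 9.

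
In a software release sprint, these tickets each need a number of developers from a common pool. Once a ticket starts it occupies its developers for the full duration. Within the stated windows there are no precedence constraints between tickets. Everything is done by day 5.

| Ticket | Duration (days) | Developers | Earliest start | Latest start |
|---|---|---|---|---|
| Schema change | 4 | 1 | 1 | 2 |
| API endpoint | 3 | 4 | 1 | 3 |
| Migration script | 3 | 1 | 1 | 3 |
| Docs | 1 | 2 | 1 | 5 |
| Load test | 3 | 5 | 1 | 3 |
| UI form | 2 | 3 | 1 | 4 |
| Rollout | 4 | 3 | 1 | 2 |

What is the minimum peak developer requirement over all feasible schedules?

Early-start (Schema change@1, API endpoint@1, Migration script@1, Docs@1, Load test@1, UI form@1, Rollout@1) gives peak 19: d1:19  d2:17  d3:14  d4:4  d5:0.
Shift UI form→4, Rollout→2.
Schedule Schema change@1, API endpoint@1, Migration script@1, Docs@1, Load test@1, UI form@4, Rollout@2: d1:13  d2:14  d3:14  d4:7  d5:6 — peak 14.

14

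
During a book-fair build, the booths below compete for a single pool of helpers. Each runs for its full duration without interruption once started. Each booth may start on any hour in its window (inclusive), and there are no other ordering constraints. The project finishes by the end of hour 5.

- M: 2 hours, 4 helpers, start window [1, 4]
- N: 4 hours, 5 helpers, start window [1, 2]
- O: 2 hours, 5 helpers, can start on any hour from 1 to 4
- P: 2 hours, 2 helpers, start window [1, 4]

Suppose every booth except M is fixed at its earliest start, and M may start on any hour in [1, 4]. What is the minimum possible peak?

12

M@1: h1:16  h2:16  h3:5  h4:5  h5:0 → peak 16
M@2: h1:12  h2:16  h3:9  h4:5  h5:0 → peak 16
M@3: h1:12  h2:12  h3:9  h4:9  h5:0 → peak 12
M@4: h1:12  h2:12  h3:5  h4:9  h5:4 → peak 12
Best is M@3, peak 12.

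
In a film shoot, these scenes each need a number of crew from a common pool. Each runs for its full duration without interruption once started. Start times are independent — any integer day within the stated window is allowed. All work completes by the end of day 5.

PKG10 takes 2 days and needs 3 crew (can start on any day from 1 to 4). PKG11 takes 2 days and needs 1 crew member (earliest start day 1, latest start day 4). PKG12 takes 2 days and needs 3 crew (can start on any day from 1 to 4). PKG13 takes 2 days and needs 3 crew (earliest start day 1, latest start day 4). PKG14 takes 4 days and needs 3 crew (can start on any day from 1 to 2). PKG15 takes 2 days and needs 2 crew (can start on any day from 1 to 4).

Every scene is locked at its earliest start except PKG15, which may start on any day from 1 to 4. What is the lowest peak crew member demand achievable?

PKG15@1: d1:15  d2:15  d3:3  d4:3  d5:0 → peak 15
PKG15@2: d1:13  d2:15  d3:5  d4:3  d5:0 → peak 15
PKG15@3: d1:13  d2:13  d3:5  d4:5  d5:0 → peak 13
PKG15@4: d1:13  d2:13  d3:3  d4:5  d5:2 → peak 13
Best is PKG15@3, peak 13.

13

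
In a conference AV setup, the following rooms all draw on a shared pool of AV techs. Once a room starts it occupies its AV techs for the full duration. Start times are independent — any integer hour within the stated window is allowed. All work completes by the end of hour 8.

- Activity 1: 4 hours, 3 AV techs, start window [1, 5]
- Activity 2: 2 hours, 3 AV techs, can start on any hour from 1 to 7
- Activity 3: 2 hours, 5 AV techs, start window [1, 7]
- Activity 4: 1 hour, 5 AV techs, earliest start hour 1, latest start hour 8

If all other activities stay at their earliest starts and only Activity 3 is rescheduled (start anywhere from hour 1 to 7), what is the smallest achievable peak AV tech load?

11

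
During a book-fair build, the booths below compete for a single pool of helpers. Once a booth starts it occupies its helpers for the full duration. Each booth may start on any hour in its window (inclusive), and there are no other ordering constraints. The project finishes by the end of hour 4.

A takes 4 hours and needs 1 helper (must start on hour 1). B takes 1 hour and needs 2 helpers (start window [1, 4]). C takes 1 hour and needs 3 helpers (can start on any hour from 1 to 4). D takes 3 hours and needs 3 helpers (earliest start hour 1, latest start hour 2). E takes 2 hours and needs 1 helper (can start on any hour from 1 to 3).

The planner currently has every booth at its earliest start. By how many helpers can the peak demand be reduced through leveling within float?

Early-start peak: h1:10  h2:5  h3:4  h4:1 ⇒ 10.
Leveled (A@1, B@1, C@1, D@2, E@2): h1:6  h2:5  h3:5  h4:4 ⇒ 6.
Reduction 10 − 6 = 4.

4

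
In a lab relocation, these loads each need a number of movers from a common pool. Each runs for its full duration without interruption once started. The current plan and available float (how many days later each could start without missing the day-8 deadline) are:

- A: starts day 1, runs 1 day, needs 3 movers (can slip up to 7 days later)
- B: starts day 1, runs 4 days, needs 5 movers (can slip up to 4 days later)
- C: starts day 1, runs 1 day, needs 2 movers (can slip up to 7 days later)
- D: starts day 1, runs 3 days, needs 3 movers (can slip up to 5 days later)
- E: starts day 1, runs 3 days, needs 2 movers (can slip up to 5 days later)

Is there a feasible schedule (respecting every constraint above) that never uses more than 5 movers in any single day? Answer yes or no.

Schedule A@1, B@2, C@1, D@6, E@6: d1:5  d2:5  d3:5  d4:5  d5:5  d6:5  d7:5  d8:5 — peak 5 ≤ 5.

yes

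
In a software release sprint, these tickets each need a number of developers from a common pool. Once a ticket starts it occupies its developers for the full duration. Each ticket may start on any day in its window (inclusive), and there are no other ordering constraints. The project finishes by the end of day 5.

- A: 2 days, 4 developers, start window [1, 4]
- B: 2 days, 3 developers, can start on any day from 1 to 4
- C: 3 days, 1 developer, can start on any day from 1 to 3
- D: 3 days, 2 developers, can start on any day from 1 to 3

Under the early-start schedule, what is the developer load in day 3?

3

At early start, day 3 has: C, D.
Demand: 1 + 2 = 3.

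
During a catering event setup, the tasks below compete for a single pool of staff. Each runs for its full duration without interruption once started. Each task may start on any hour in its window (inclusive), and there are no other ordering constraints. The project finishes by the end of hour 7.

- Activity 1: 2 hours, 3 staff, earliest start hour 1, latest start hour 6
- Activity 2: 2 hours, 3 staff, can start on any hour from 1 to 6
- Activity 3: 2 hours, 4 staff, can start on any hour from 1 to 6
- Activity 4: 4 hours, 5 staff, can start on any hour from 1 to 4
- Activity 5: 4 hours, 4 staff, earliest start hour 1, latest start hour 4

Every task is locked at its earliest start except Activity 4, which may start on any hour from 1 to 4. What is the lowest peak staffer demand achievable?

14

Activity 4@1: h1:19  h2:19  h3:9  h4:9  h5:0  h6:0  h7:0 → peak 19
Activity 4@2: h1:14  h2:19  h3:9  h4:9  h5:5  h6:0  h7:0 → peak 19
Activity 4@3: h1:14  h2:14  h3:9  h4:9  h5:5  h6:5  h7:0 → peak 14
Activity 4@4: h1:14  h2:14  h3:4  h4:9  h5:5  h6:5  h7:5 → peak 14
Best is Activity 4@3, peak 14.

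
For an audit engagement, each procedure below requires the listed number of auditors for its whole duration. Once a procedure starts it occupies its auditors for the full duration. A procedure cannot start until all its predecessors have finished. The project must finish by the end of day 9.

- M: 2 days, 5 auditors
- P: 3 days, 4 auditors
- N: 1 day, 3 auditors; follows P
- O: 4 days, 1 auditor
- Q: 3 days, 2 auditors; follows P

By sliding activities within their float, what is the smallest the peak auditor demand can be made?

5

Early-start (M@1, P@1, N@4, O@1, Q@4) gives peak 10: d1:10  d2:10  d3:5  d4:6  d5:2  d6:2  d7:0  d8:0  d9:0.
Shift P→3, N→6, O→3, Q→7.
Schedule M@1, P@3, N@6, O@3, Q@7: d1:5  d2:5  d3:5  d4:5  d5:5  d6:4  d7:2  d8:2  d9:2 — peak 5.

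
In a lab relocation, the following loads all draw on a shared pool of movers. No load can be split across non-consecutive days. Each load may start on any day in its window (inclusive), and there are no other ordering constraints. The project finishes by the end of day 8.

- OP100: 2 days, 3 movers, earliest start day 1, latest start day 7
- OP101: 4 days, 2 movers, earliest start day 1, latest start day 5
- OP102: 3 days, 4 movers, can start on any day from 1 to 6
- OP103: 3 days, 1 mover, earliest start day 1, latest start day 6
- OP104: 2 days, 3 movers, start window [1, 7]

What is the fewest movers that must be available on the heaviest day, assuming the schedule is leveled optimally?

5

Early-start (OP100@1, OP101@1, OP102@1, OP103@1, OP104@1) gives peak 13: d1:13  d2:13  d3:7  d4:2  d5:0  d6:0  d7:0  d8:0.
Shift OP102→5, OP103→5, OP104→3.
Schedule OP100@1, OP101@1, OP102@5, OP103@5, OP104@3: d1:5  d2:5  d3:5  d4:5  d5:5  d6:5  d7:5  d8:0 — peak 5.
Total mover-days = 35 over 8 days ⇒ peak ≥ ⌈35/8⌉ = 5, so 5 is optimal.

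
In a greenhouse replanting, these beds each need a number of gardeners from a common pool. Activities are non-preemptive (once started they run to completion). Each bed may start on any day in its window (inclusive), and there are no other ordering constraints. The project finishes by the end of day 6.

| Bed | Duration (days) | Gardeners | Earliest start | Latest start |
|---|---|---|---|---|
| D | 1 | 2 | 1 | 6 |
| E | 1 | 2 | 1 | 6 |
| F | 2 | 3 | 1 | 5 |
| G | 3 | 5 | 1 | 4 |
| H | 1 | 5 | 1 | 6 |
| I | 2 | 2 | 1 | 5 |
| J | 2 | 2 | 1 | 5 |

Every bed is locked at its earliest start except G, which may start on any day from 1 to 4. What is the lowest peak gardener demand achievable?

G@1: d1:21  d2:12  d3:5  d4:0  d5:0  d6:0 → peak 21
G@2: d1:16  d2:12  d3:5  d4:5  d5:0  d6:0 → peak 16
G@3: d1:16  d2:7  d3:5  d4:5  d5:5  d6:0 → peak 16
G@4: d1:16  d2:7  d3:0  d4:5  d5:5  d6:5 → peak 16
Best is G@2, peak 16.

16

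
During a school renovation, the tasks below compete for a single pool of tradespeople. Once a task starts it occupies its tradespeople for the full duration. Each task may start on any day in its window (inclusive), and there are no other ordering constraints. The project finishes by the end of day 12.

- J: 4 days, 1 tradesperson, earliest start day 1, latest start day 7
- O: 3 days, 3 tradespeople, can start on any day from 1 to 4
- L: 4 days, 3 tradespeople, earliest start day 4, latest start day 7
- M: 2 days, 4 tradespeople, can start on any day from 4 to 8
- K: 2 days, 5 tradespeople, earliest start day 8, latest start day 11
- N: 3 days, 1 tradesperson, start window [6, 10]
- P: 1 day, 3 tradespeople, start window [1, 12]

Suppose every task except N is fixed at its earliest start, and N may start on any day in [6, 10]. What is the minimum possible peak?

8

N@6: d1:7  d2:4  d3:4  d4:8  d5:7  d6:4  d7:4  d8:6  d9:5  d10:0  d11:0  d12:0 → peak 8
N@7: d1:7  d2:4  d3:4  d4:8  d5:7  d6:3  d7:4  d8:6  d9:6  d10:0  d11:0  d12:0 → peak 8
N@8: d1:7  d2:4  d3:4  d4:8  d5:7  d6:3  d7:3  d8:6  d9:6  d10:1  d11:0  d12:0 → peak 8
N@9: d1:7  d2:4  d3:4  d4:8  d5:7  d6:3  d7:3  d8:5  d9:6  d10:1  d11:1  d12:0 → peak 8
N@10: d1:7  d2:4  d3:4  d4:8  d5:7  d6:3  d7:3  d8:5  d9:5  d10:1  d11:1  d12:1 → peak 8
Best is N@6, peak 8.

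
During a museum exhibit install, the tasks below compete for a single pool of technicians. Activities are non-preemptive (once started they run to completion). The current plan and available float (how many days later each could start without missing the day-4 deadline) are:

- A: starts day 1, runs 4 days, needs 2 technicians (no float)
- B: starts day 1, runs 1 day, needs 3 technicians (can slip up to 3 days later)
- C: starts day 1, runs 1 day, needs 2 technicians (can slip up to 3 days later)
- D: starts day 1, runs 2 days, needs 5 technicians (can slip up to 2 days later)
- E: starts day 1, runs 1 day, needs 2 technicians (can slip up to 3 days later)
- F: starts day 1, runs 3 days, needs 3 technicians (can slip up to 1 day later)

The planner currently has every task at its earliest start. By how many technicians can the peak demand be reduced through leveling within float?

7

Early-start peak: d1:17  d2:10  d3:5  d4:2 ⇒ 17.
Leveled (A@1, B@1, C@1, D@2, E@1, F@2): d1:9  d2:10  d3:10  d4:5 ⇒ 10.
Reduction 17 − 10 = 7.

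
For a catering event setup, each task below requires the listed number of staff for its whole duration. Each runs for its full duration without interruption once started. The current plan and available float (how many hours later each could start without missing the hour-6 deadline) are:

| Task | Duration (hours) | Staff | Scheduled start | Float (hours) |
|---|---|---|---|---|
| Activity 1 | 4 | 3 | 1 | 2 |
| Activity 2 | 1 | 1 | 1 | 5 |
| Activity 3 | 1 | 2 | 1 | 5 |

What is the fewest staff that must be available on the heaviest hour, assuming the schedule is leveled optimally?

3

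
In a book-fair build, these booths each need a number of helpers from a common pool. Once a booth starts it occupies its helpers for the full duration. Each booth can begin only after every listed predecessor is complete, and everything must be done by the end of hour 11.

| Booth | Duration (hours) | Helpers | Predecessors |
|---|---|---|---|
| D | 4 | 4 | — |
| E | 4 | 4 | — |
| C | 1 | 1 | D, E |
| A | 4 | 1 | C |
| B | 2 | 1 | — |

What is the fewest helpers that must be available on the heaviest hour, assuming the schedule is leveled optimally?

Early-start (D@1, E@1, C@5, A@6, B@1) gives peak 9: h1:9  h2:9  h3:8  h4:8  h5:1  h6:1  h7:1  h8:1  h9:1  h10:0  h11:0.
Shift B→5.
Schedule D@1, E@1, C@5, A@6, B@5: h1:8  h2:8  h3:8  h4:8  h5:2  h6:2  h7:1  h8:1  h9:1  h10:0  h11:0 — peak 8.

8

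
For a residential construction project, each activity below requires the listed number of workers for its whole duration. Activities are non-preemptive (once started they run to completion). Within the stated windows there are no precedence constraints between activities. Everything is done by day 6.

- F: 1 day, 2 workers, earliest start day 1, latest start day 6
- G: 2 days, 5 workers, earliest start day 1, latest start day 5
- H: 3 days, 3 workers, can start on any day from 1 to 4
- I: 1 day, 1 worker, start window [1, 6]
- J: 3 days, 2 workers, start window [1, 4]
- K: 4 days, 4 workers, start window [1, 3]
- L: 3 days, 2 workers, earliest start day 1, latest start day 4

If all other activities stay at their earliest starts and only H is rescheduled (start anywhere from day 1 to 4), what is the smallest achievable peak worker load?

H@1: d1:19  d2:16  d3:11  d4:4  d5:0  d6:0 → peak 19
H@2: d1:16  d2:16  d3:11  d4:7  d5:0  d6:0 → peak 16
H@3: d1:16  d2:13  d3:11  d4:7  d5:3  d6:0 → peak 16
H@4: d1:16  d2:13  d3:8  d4:7  d5:3  d6:3 → peak 16
Best is H@2, peak 16.

16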